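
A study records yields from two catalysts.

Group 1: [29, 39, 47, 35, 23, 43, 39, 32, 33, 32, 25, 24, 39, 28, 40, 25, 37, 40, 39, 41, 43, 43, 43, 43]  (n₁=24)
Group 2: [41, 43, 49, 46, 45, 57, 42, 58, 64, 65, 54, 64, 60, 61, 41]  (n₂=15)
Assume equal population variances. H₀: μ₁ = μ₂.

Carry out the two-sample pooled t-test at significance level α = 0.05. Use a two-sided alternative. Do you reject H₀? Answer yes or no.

x̄₁=35.917, s₁=7.132, n₁=24
x̄₂=52.667, s₂=9.170, n₂=15
s_p² = [23·7.132² + 14·9.170²]/37 = 63.4369
SE = √(s_p²·(1/24+1/15)) = 2.6215
t = (35.917−52.667)/2.6215 = -6.3894
df = 37
p-value (two-sided) = 0.00000
At α=0.05: p < α → reject H₀

reject H₀: yes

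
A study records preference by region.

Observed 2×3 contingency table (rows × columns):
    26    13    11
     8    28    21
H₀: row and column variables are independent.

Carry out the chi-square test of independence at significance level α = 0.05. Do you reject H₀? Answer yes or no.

Row totals [50, 57], col totals [34, 41, 32], n=107
χ² = (26−15.89)²/15.89 + (13−19.16)²/19.16 + (11−14.95)²/14.95 + (8−18.11)²/18.11 + (28−21.84)²/21.84 + (21−17.05)²/17.05 = 17.7603
df = 2
p-value (upper-tail) = 0.00014
At α=0.05: p < α → reject H₀

reject H₀: yes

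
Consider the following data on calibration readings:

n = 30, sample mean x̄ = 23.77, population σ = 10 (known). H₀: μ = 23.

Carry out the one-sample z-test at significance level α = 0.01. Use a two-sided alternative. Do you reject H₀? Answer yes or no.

SE = σ/√n = 10/√30 = 1.8257
z = (x̄−μ₀)/SE = (23.77−23)/1.8257 = 0.4217
p-value (two-sided) = 0.67321
At α=0.01: p ≥ α → fail to reject H₀

reject H₀: no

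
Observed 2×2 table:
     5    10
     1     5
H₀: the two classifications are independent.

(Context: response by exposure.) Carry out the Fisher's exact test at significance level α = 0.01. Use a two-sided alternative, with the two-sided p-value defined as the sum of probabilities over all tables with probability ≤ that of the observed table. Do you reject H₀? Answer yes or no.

Margins: r₁=15, r₂=6, c₁=6, c₂=15, n=21
p_obs = C(15,5)·C(6,1)/C(21,6); sum pmf over tables with pmf ≤ p_obs
p-value (two-sided) = 0.62268
At α=0.01: p ≥ α → fail to reject H₀

reject H₀: no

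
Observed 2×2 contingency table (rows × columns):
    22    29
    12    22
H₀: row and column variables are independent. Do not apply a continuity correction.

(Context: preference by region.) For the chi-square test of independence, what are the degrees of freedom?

df = (r−1)(c−1) = (2−1)·(2−1) = 1

degrees of freedom = 1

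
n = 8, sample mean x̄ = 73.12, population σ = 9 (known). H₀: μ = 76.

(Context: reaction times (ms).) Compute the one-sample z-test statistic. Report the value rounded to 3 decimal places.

SE = σ/√n = 9/√8 = 3.1820
z = (x̄−μ₀)/SE = (73.12−76)/3.1820 = -0.9051

test statistic = -0.905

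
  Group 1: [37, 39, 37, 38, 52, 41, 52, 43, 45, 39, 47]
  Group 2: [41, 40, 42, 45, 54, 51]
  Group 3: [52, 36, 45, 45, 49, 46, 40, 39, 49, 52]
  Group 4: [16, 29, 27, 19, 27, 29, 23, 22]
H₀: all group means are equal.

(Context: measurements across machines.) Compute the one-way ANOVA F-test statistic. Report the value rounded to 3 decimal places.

Group means [42.73, 45.50, 45.30, 24.00], grand mean 39.657
SSB = Σnᵢ(x̄ᵢ−x̄)² = 2588.104; SSW = ΣΣ(x−x̄ᵢ)² = 913.782
MSB = 2588.104/3 = 862.7013; MSW = 913.782/31 = 29.4768
F = MSB/MSW = 29.2671
df = (3, 31)

test statistic = 29.267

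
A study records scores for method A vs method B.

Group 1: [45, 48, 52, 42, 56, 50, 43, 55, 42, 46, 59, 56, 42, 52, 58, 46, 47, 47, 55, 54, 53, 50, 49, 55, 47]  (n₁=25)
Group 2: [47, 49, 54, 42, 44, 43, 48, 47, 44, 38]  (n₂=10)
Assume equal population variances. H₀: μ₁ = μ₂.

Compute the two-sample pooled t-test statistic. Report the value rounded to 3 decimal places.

test statistic = 2.324

x̄₁=49.960, s₁=5.224, n₁=25
x̄₂=45.600, s₂=4.402, n₂=10
s_p² = [24·5.224² + 9·4.402²]/33 = 25.1321
SE = √(s_p²·(1/25+1/10)) = 1.8758
t = (49.960−45.600)/1.8758 = 2.3244
df = 33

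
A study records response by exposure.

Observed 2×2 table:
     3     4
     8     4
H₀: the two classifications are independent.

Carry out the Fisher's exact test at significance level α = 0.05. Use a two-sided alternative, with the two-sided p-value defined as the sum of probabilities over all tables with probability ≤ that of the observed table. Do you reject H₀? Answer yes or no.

Margins: r₁=7, r₂=12, c₁=11, c₂=8, n=19
p_obs = C(7,3)·C(12,8)/C(19,11); sum pmf over tables with pmf ≤ p_obs
p-value (two-sided) = 0.37652
At α=0.05: p ≥ α → fail to reject H₀

reject H₀: no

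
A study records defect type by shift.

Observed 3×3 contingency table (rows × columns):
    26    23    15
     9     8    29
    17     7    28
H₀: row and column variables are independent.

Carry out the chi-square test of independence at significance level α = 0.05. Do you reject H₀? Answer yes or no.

Row totals [64, 46, 52], col totals [52, 38, 72], n=162
χ² = (26−20.54)²/20.54 + (23−15.01)²/15.01 + (15−28.44)²/28.44 + (9−14.77)²/14.77 + (8−10.79)²/10.79 + (29−20.44)²/20.44 + (17−16.69)²/16.69 + (7−12.20)²/12.20 + (28−23.11)²/23.11 = 21.8617
df = 4
p-value (upper-tail) = 0.00021
At α=0.05: p < α → reject H₀

reject H₀: yes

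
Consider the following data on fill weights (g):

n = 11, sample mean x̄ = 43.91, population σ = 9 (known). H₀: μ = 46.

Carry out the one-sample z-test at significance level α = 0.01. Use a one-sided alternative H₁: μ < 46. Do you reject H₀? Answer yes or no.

SE = σ/√n = 9/√11 = 2.7136
z = (x̄−μ₀)/SE = (43.91−46)/2.7136 = -0.7702
p-value (one-sided, H₁ less) = 0.22059
At α=0.01: p ≥ α → fail to reject H₀

reject H₀: no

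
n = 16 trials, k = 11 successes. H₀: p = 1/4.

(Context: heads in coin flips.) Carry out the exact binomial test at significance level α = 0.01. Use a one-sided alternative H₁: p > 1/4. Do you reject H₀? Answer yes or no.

Exact binomial: n=16, k=11, p₀=1/4=0.2500
P(X≥11) from Σ C(n,i)·p₀^i·(1−p₀)^(n−i)
p-value (one-sided, H₁ greater) = 0.00029
At α=0.01: p < α → reject H₀

reject H₀: yes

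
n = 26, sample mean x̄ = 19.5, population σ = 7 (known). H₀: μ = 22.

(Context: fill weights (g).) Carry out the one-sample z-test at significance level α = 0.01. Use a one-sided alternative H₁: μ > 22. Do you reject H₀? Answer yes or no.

reject H₀: no

SE = σ/√n = 7/√26 = 1.3728
z = (x̄−μ₀)/SE = (19.5−22)/1.3728 = -1.8211
p-value (one-sided, H₁ greater) = 0.96570
At α=0.01: p ≥ α → fail to reject H₀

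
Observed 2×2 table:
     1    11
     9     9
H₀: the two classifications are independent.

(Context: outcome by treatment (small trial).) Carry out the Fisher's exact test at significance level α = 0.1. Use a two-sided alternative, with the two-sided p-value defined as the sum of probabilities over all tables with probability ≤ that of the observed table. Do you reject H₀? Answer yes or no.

reject H₀: yes

Margins: r₁=12, r₂=18, c₁=10, c₂=20, n=30
p_obs = C(12,1)·C(18,9)/C(30,10); sum pmf over tables with pmf ≤ p_obs
p-value (two-sided) = 0.02353
At α=0.1: p < α → reject H₀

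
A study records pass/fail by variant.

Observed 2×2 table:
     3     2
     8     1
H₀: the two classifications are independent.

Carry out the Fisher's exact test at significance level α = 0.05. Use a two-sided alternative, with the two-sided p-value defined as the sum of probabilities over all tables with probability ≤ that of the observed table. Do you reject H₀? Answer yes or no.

reject H₀: no

Margins: r₁=5, r₂=9, c₁=11, c₂=3, n=14
p_obs = C(5,3)·C(9,8)/C(14,11); sum pmf over tables with pmf ≤ p_obs
p-value (two-sided) = 0.50549
At α=0.05: p ≥ α → fail to reject H₀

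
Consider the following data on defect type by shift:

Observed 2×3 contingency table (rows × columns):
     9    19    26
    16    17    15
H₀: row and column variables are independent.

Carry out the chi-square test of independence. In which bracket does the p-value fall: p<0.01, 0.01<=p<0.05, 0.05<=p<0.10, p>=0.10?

p-value bracket: 0.05<=p<0.10

Row totals [54, 48], col totals [25, 36, 41], n=102
χ² = (9−13.24)²/13.24 + (19−19.06)²/19.06 + (26−21.71)²/21.71 + (16−11.76)²/11.76 + (17−16.94)²/16.94 + (15−19.29)²/19.29 = 4.6856
df = 2
p-value (upper-tail) = 0.09606
→ bracket: 0.05<=p<0.10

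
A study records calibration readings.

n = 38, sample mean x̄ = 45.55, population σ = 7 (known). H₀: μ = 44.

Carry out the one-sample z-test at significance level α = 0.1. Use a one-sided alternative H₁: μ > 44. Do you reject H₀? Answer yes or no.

SE = σ/√n = 7/√38 = 1.1355
z = (x̄−μ₀)/SE = (45.55−44)/1.1355 = 1.3650
p-value (one-sided, H₁ greater) = 0.08613
At α=0.1: p < α → reject H₀

reject H₀: yes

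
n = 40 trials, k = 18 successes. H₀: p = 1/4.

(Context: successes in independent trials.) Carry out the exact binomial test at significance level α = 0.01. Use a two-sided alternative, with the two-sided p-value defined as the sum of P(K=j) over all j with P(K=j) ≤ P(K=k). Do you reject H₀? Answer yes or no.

Exact binomial: n=40, k=18, p₀=1/4=0.2500
P(X=j) = C(n,j)·p₀^j·(1−p₀)^(n−j); p = Σ P(X=j) over j with P(X=j) ≤ P(X=18)
p-value (two-sided) = 0.00567
At α=0.01: p < α → reject H₀

reject H₀: yes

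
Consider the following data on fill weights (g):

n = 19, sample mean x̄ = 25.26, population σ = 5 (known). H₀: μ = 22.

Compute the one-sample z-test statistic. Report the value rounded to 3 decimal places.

test statistic = 2.842

SE = σ/√n = 5/√19 = 1.1471
z = (x̄−μ₀)/SE = (25.26−22)/1.1471 = 2.8420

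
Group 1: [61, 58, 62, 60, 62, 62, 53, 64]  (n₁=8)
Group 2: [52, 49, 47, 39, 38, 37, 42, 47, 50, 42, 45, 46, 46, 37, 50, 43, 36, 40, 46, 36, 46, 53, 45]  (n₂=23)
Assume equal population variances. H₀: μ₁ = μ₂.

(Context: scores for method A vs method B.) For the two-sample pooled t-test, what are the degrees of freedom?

df = n₁ + n₂ − 2 = 8 + 23 − 2 = 29

degrees of freedom = 29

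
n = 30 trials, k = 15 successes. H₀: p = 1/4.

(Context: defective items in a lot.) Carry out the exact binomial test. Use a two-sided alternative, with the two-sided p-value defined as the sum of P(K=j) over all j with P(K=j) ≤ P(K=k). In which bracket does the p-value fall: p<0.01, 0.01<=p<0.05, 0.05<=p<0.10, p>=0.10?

p-value bracket: p<0.01

Exact binomial: n=30, k=15, p₀=1/4=0.2500
P(X=j) = C(n,j)·p₀^j·(1−p₀)^(n−j); p = Σ P(X=j) over j with P(X=j) ≤ P(X=15)
p-value (two-sided) = 0.00471
→ bracket: p<0.01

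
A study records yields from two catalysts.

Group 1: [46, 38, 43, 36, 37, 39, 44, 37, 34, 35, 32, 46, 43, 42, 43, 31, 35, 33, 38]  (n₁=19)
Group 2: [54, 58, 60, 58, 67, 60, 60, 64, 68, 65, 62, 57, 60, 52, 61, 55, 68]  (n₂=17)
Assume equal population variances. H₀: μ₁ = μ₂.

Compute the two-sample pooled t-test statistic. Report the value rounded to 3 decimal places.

test statistic = -13.931

x̄₁=38.526, s₁=4.718, n₁=19
x̄₂=60.529, s₂=4.745, n₂=17
s_p² = [18·4.718² + 16·4.745²]/34 = 22.3815
SE = √(s_p²·(1/19+1/17)) = 1.5794
t = (38.526−60.529)/1.5794 = -13.9312
df = 34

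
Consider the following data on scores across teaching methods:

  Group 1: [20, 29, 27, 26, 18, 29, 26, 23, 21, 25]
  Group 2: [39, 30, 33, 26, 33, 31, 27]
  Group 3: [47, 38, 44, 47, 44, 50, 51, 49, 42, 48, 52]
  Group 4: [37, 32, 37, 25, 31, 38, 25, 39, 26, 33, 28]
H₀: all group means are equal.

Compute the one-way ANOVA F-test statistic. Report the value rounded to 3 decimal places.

Group means [24.40, 31.29, 46.55, 31.91], grand mean 34.000
SSB = Σnᵢ(x̄ᵢ−x̄)² = 2752.535; SSW = ΣΣ(x−x̄ᵢ)² = 705.465
MSB = 2752.535/3 = 917.5117; MSW = 705.465/35 = 20.1561
F = MSB/MSW = 45.5202
df = (3, 35)

test statistic = 45.520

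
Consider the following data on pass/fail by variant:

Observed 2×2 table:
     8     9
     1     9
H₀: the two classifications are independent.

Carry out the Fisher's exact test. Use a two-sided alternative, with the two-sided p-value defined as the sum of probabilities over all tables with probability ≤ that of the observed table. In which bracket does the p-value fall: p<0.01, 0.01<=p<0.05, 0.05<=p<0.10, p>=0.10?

p-value bracket: 0.05<=p<0.10

Margins: r₁=17, r₂=10, c₁=9, c₂=18, n=27
p_obs = C(17,8)·C(10,1)/C(27,9); sum pmf over tables with pmf ≤ p_obs
p-value (two-sided) = 0.09117
→ bracket: 0.05<=p<0.10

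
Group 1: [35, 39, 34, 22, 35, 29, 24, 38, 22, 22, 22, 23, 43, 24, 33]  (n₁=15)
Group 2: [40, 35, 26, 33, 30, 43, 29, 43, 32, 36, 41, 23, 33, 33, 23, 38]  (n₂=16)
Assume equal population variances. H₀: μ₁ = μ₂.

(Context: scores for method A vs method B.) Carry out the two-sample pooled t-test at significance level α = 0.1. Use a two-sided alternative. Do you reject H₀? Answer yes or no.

reject H₀: no

x̄₁=29.667, s₁=7.394, n₁=15
x̄₂=33.625, s₂=6.428, n₂=16
s_p² = [14·7.394² + 15·6.428²]/29 = 47.7615
SE = √(s_p²·(1/15+1/16)) = 2.4838
t = (29.667−33.625)/2.4838 = -1.5937
df = 29
p-value (two-sided) = 0.12185
At α=0.1: p ≥ α → fail to reject H₀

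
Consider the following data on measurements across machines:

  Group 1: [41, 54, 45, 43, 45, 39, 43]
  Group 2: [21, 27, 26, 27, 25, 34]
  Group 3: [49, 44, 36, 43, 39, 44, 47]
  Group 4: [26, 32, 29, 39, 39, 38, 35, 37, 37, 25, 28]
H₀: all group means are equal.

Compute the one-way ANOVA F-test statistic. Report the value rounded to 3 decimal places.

test statistic = 20.374

Group means [44.29, 26.67, 43.14, 33.18], grand mean 36.677
SSB = Σnᵢ(x̄ᵢ−x̄)² = 1433.519; SSW = ΣΣ(x−x̄ᵢ)² = 633.255
MSB = 1433.519/3 = 477.8396; MSW = 633.255/27 = 23.4539
F = MSB/MSW = 20.3736
df = (3, 27)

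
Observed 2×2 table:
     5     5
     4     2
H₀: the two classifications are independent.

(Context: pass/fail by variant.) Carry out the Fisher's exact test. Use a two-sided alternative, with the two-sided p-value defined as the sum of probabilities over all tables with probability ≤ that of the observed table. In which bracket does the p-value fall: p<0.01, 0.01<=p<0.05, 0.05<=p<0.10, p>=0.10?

Margins: r₁=10, r₂=6, c₁=9, c₂=7, n=16
p_obs = C(10,5)·C(6,4)/C(16,9); sum pmf over tables with pmf ≤ p_obs
p-value (two-sided) = 0.63287
→ bracket: p>=0.10

p-value bracket: p>=0.10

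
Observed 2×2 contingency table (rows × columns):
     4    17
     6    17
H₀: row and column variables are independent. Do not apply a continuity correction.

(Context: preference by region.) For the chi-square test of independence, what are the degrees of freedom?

degrees of freedom = 1

df = (r−1)(c−1) = (2−1)·(2−1) = 1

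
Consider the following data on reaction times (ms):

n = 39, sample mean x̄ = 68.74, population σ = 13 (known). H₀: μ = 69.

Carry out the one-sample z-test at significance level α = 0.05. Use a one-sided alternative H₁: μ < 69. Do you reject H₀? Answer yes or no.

SE = σ/√n = 13/√39 = 2.0817
z = (x̄−μ₀)/SE = (68.74−69)/2.0817 = -0.1249
p-value (one-sided, H₁ less) = 0.45030
At α=0.05: p ≥ α → fail to reject H₀

reject H₀: no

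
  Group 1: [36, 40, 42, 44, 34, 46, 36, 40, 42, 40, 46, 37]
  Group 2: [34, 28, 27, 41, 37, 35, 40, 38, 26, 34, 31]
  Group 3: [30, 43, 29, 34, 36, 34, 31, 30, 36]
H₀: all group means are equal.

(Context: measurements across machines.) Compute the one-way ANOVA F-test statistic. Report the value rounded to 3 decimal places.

test statistic = 7.849

Group means [40.25, 33.73, 33.67], grand mean 36.156
SSB = Σnᵢ(x̄ᵢ−x̄)² = 321.787; SSW = ΣΣ(x−x̄ᵢ)² = 594.432
MSB = 321.787/2 = 160.8935; MSW = 594.432/29 = 20.4976
F = MSB/MSW = 7.8494
df = (2, 29)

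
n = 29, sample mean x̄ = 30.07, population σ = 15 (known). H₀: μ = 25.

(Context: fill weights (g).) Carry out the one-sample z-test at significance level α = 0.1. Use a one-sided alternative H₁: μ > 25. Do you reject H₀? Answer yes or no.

reject H₀: yes

SE = σ/√n = 15/√29 = 2.7854
z = (x̄−μ₀)/SE = (30.07−25)/2.7854 = 1.8202
p-value (one-sided, H₁ greater) = 0.03437
At α=0.1: p < α → reject H₀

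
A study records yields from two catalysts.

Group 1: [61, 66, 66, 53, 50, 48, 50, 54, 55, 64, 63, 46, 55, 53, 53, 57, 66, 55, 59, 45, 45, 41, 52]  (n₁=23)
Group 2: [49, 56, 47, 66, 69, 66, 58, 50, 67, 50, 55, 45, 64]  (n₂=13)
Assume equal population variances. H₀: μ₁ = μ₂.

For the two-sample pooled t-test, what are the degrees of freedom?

df = n₁ + n₂ − 2 = 23 + 13 − 2 = 34

degrees of freedom = 34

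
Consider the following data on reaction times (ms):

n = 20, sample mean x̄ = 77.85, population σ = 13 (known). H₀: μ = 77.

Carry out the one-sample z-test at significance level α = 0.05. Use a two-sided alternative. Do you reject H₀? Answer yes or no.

reject H₀: no

SE = σ/√n = 13/√20 = 2.9069
z = (x̄−μ₀)/SE = (77.85−77)/2.9069 = 0.2924
p-value (two-sided) = 0.76997
At α=0.05: p ≥ α → fail to reject H₀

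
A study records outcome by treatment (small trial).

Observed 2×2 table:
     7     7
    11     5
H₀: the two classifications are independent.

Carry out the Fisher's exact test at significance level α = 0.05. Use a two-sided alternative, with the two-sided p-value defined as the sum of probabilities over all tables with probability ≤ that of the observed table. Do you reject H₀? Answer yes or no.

reject H₀: no

Margins: r₁=14, r₂=16, c₁=18, c₂=12, n=30
p_obs = C(14,7)·C(16,11)/C(30,18); sum pmf over tables with pmf ≤ p_obs
p-value (two-sided) = 0.45717
At α=0.05: p ≥ α → fail to reject H₀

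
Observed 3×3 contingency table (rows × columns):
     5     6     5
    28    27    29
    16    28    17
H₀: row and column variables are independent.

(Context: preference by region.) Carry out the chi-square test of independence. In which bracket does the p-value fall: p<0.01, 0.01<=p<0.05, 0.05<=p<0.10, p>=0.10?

p-value bracket: p>=0.10

Row totals [16, 84, 61], col totals [49, 61, 51], n=161
χ² = (5−4.87)²/4.87 + (6−6.06)²/6.06 + (5−5.07)²/5.07 + (28−25.57)²/25.57 + (27−31.83)²/31.83 + (29−26.61)²/26.61 + (16−18.57)²/18.57 + (28−23.11)²/23.11 + (17−19.32)²/19.32 = 2.8512
df = 4
p-value (upper-tail) = 0.58302
→ bracket: p>=0.10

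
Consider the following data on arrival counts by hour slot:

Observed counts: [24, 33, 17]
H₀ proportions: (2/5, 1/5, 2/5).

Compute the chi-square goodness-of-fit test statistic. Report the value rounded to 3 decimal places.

test statistic = 28.804

n = 74; E_i = n·p_i = [29.60, 14.80, 29.60]
χ² = (24−29.60)²/29.60 + (33−14.80)²/14.80 + (17−29.60)²/29.60 = 28.8041
df = 2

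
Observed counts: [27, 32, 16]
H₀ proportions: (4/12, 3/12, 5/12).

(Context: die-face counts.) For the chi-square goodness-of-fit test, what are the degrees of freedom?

degrees of freedom = 2

df = k − 1 = 3 − 1 = 2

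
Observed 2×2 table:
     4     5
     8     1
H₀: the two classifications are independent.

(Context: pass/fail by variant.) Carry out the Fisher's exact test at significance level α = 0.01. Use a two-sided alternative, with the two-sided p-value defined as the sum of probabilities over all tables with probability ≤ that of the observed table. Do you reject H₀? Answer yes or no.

reject H₀: no

Margins: r₁=9, r₂=9, c₁=12, c₂=6, n=18
p_obs = C(9,4)·C(9,8)/C(18,12); sum pmf over tables with pmf ≤ p_obs
p-value (two-sided) = 0.13122
At α=0.01: p ≥ α → fail to reject H₀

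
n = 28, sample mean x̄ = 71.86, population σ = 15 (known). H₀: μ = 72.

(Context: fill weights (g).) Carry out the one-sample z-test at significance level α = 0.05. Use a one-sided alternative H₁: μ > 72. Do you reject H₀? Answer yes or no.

SE = σ/√n = 15/√28 = 2.8347
z = (x̄−μ₀)/SE = (71.86−72)/2.8347 = -0.0494
p-value (one-sided, H₁ greater) = 0.51969
At α=0.05: p ≥ α → fail to reject H₀

reject H₀: no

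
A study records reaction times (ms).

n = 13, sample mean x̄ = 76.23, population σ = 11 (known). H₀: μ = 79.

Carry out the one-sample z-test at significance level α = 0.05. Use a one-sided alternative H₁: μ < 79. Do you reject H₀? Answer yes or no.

SE = σ/√n = 11/√13 = 3.0509
z = (x̄−μ₀)/SE = (76.23−79)/3.0509 = -0.9079
p-value (one-sided, H₁ less) = 0.18195
At α=0.05: p ≥ α → fail to reject H₀

reject H₀: no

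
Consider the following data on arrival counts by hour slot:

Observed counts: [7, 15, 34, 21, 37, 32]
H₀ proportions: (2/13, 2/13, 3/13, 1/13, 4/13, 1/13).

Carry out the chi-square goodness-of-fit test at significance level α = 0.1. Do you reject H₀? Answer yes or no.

n = 146; E_i = n·p_i = [22.46, 22.46, 33.69, 11.23, 44.92, 11.23]
χ² = (7−22.46)²/22.46 + (15−22.46)²/22.46 + (34−33.69)²/33.69 + (21−11.23)²/11.23 + (37−44.92)²/44.92 + (32−11.23)²/11.23 = 61.4287
df = 5
p-value (upper-tail) = 0.00000
At α=0.1: p < α → reject H₀

reject H₀: yes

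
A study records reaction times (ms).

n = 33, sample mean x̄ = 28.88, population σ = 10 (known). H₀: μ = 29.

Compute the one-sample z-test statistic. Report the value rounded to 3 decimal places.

SE = σ/√n = 10/√33 = 1.7408
z = (x̄−μ₀)/SE = (28.88−29)/1.7408 = -0.0689

test statistic = -0.069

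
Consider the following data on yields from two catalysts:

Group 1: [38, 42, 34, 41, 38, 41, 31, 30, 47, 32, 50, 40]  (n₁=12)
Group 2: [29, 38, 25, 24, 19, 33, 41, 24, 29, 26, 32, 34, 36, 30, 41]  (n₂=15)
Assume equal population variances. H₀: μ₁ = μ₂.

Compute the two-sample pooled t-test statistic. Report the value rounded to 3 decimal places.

x̄₁=38.667, s₁=6.199, n₁=12
x̄₂=30.733, s₂=6.541, n₂=15
s_p² = [11·6.199² + 14·6.541²]/25 = 40.8640
SE = √(s_p²·(1/12+1/15)) = 2.4758
t = (38.667−30.733)/2.4758 = 3.2043
df = 25

test statistic = 3.204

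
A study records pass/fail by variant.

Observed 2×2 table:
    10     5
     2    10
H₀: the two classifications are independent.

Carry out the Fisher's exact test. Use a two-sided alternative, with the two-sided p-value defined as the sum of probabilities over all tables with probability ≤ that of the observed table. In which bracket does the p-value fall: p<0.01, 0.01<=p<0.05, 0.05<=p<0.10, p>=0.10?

Margins: r₁=15, r₂=12, c₁=12, c₂=15, n=27
p_obs = C(15,10)·C(12,2)/C(27,12); sum pmf over tables with pmf ≤ p_obs
p-value (two-sided) = 0.01854
→ bracket: 0.01<=p<0.05

p-value bracket: 0.01<=p<0.05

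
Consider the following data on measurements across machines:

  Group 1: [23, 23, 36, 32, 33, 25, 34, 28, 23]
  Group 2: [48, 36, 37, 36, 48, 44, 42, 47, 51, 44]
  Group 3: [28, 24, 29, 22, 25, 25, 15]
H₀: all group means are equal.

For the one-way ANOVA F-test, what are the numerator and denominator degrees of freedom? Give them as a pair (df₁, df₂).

k = 3 groups, N = 26 total
df = (k−1, N−k) = (3−1, 26−3) = (2, 23)

degrees of freedom = [2, 23]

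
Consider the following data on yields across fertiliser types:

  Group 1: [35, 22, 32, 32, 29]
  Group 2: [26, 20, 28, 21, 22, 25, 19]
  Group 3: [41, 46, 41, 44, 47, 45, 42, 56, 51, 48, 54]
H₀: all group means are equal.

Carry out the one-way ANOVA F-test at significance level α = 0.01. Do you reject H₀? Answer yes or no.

reject H₀: yes

Group means [30.00, 23.00, 46.82], grand mean 35.913
SSB = Σnᵢ(x̄ᵢ−x̄)² = 2650.190; SSW = ΣΣ(x−x̄ᵢ)² = 423.636
MSB = 2650.190/2 = 1325.0949; MSW = 423.636/20 = 21.1818
F = MSB/MSW = 62.5581
df = (2, 20)
p-value (upper-tail) = 0.00000
At α=0.01: p < α → reject H₀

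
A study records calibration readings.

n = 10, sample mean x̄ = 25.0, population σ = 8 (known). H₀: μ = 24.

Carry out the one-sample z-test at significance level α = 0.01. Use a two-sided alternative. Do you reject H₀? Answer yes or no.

reject H₀: no

SE = σ/√n = 8/√10 = 2.5298
z = (x̄−μ₀)/SE = (25.0−24)/2.5298 = 0.3953
p-value (two-sided) = 0.69263
At α=0.01: p ≥ α → fail to reject H₀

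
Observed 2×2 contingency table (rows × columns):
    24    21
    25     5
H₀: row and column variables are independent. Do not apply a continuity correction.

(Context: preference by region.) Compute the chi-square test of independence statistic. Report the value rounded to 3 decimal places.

test statistic = 7.153

Row totals [45, 30], col totals [49, 26], n=75
χ² = (24−29.40)²/29.40 + (21−15.60)²/15.60 + (25−19.60)²/19.60 + (5−10.40)²/10.40 = 7.1527
df = 1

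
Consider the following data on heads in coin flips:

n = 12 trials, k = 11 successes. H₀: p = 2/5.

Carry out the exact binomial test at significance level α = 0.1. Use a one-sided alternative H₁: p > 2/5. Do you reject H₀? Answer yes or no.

reject H₀: yes

Exact binomial: n=12, k=11, p₀=2/5=0.4000
P(X≥11) from Σ C(n,i)·p₀^i·(1−p₀)^(n−i)
p-value (one-sided, H₁ greater) = 0.00032
At α=0.1: p < α → reject H₀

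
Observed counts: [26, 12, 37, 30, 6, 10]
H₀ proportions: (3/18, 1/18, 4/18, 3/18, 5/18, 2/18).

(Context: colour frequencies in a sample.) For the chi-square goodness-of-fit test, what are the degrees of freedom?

df = k − 1 = 6 − 1 = 5

degrees of freedom = 5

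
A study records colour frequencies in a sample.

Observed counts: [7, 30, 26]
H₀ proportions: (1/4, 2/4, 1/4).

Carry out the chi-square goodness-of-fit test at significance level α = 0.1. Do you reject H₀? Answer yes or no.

n = 63; E_i = n·p_i = [15.75, 31.50, 15.75]
χ² = (7−15.75)²/15.75 + (30−31.50)²/31.50 + (26−15.75)²/15.75 = 11.6032
df = 2
p-value (upper-tail) = 0.00302
At α=0.1: p < α → reject H₀

reject H₀: yes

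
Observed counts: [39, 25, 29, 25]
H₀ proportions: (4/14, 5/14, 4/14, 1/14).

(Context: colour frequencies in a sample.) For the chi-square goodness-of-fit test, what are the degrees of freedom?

degrees of freedom = 3

df = k − 1 = 4 − 1 = 3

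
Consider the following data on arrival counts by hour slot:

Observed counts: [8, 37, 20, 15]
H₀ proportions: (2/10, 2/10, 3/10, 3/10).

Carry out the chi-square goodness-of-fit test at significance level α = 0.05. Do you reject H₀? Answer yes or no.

n = 80; E_i = n·p_i = [16.00, 16.00, 24.00, 24.00]
χ² = (8−16.00)²/16.00 + (37−16.00)²/16.00 + (20−24.00)²/24.00 + (15−24.00)²/24.00 = 35.6042
df = 3
p-value (upper-tail) = 0.00000
At α=0.05: p < α → reject H₀

reject H₀: yes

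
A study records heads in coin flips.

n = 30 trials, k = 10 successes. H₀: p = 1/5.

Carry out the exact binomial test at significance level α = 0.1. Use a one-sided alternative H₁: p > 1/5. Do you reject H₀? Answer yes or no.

Exact binomial: n=30, k=10, p₀=1/5=0.2000
P(X≥10) from Σ C(n,i)·p₀^i·(1−p₀)^(n−i)
p-value (one-sided, H₁ greater) = 0.06109
At α=0.1: p < α → reject H₀

reject H₀: yes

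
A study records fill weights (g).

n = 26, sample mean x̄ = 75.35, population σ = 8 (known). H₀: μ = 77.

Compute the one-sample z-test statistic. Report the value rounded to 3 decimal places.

SE = σ/√n = 8/√26 = 1.5689
z = (x̄−μ₀)/SE = (75.35−77)/1.5689 = -1.0517

test statistic = -1.052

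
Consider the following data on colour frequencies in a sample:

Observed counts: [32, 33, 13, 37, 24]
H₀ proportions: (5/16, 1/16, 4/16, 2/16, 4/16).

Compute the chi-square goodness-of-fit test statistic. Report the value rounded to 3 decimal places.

n = 139; E_i = n·p_i = [43.44, 8.69, 34.75, 17.38, 34.75]
χ² = (32−43.44)²/43.44 + (33−8.69)²/8.69 + (13−34.75)²/34.75 + (37−17.38)²/17.38 + (24−34.75)²/34.75 = 110.1568
df = 4

test statistic = 110.157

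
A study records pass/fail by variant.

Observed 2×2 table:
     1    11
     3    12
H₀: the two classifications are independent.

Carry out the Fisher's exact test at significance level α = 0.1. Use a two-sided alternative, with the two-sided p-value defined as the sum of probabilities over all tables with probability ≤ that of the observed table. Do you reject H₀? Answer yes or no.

reject H₀: no

Margins: r₁=12, r₂=15, c₁=4, c₂=23, n=27
p_obs = C(12,1)·C(15,3)/C(27,4); sum pmf over tables with pmf ≤ p_obs
p-value (two-sided) = 0.60513
At α=0.1: p ≥ α → fail to reject H₀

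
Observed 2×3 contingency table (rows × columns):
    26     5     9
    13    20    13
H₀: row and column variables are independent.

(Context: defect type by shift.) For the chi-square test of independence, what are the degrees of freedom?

df = (r−1)(c−1) = (2−1)·(3−1) = 2

degrees of freedom = 2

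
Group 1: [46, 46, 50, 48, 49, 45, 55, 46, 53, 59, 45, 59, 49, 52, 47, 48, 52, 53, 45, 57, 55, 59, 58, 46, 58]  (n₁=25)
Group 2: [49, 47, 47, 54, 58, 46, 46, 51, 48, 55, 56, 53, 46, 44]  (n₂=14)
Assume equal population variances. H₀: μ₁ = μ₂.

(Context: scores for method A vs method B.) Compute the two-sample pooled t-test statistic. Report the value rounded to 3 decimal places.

x̄₁=51.200, s₁=5.074, n₁=25
x̄₂=50.000, s₂=4.455, n₂=14
s_p² = [24·5.074² + 13·4.455²]/37 = 23.6757
SE = √(s_p²·(1/25+1/14)) = 1.6242
t = (51.200−50.000)/1.6242 = 0.7388
df = 37

test statistic = 0.739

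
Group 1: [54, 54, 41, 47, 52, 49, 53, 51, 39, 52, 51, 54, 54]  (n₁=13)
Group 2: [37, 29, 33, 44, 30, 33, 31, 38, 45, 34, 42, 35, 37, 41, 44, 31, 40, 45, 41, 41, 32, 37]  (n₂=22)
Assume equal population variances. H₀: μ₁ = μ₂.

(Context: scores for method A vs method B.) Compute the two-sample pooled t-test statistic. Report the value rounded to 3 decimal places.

test statistic = 7.181

x̄₁=50.077, s₁=4.958, n₁=13
x̄₂=37.273, s₂=5.175, n₂=22
s_p² = [12·4.958² + 21·5.175²]/33 = 25.9784
SE = √(s_p²·(1/13+1/22)) = 1.7830
t = (50.077−37.273)/1.7830 = 7.1812
df = 33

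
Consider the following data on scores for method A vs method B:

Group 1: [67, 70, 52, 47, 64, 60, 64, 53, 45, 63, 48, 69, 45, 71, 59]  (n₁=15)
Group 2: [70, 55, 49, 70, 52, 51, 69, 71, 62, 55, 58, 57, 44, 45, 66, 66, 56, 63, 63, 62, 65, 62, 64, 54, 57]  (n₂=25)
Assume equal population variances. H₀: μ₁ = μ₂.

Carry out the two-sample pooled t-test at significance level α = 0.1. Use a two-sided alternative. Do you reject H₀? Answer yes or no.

x̄₁=58.467, s₁=9.387, n₁=15
x̄₂=59.440, s₂=7.660, n₂=25
s_p² = [14·9.387² + 24·7.660²]/38 = 69.5235
SE = √(s_p²·(1/15+1/25)) = 2.7232
t = (58.467−59.440)/2.7232 = -0.3574
df = 38
p-value (two-sided) = 0.72275
At α=0.1: p ≥ α → fail to reject H₀

reject H₀: no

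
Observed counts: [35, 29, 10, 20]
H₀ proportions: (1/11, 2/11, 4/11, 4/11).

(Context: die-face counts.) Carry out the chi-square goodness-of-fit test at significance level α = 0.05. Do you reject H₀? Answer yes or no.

reject H₀: yes

n = 94; E_i = n·p_i = [8.55, 17.09, 34.18, 34.18]
χ² = (35−8.55)²/8.55 + (29−17.09)²/17.09 + (10−34.18)²/34.18 + (20−34.18)²/34.18 = 113.1862
df = 3
p-value (upper-tail) = 0.00000
At α=0.05: p < α → reject H₀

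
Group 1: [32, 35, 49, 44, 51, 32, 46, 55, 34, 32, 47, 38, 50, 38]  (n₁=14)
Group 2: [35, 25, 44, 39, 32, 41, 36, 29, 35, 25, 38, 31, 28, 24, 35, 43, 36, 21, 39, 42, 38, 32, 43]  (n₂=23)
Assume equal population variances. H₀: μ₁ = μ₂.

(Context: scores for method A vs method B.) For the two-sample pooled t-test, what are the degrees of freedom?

df = n₁ + n₂ − 2 = 14 + 23 − 2 = 35

degrees of freedom = 35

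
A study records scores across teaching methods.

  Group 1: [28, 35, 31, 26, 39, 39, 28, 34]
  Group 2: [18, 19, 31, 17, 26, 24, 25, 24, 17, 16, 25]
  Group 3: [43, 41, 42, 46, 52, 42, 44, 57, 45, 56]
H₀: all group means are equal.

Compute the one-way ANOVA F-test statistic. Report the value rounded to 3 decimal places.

Group means [32.50, 22.00, 46.80], grand mean 33.448
SSB = Σnᵢ(x̄ᵢ−x̄)² = 3231.572; SSW = ΣΣ(x−x̄ᵢ)² = 733.600
MSB = 3231.572/2 = 1615.7862; MSW = 733.600/26 = 28.2154
F = MSB/MSW = 57.2661
df = (2, 26)

test statistic = 57.266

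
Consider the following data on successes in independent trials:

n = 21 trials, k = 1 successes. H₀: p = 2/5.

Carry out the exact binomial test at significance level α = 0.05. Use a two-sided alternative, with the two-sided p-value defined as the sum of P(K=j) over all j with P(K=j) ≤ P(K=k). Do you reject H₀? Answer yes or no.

Exact binomial: n=21, k=1, p₀=2/5=0.4000
P(X=j) = C(n,j)·p₀^j·(1−p₀)^(n−j); p = Σ P(X=j) over j with P(X=j) ≤ P(X=1)
p-value (two-sided) = 0.00048
At α=0.05: p < α → reject H₀

reject H₀: yes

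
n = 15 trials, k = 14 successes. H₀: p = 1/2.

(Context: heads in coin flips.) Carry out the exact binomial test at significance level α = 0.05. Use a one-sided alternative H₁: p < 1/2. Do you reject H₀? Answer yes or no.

Exact binomial: n=15, k=14, p₀=1/2=0.5000
P(X≤14) from Σ C(n,i)·p₀^i·(1−p₀)^(n−i)
p-value (one-sided, H₁ less) = 0.99997
At α=0.05: p ≥ α → fail to reject H₀

reject H₀: no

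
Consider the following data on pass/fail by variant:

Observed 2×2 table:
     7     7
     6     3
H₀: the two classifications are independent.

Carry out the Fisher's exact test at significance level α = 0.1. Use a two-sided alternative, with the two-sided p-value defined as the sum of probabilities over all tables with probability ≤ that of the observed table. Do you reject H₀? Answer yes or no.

reject H₀: no

Margins: r₁=14, r₂=9, c₁=13, c₂=10, n=23
p_obs = C(14,7)·C(9,6)/C(23,13); sum pmf over tables with pmf ≤ p_obs
p-value (two-sided) = 0.66927
At α=0.1: p ≥ α → fail to reject H₀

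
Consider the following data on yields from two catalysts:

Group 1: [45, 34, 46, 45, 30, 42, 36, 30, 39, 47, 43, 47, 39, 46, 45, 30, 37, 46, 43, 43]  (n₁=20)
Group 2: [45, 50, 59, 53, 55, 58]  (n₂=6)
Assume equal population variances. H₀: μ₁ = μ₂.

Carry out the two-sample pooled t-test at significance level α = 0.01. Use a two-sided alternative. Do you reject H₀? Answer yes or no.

x̄₁=40.650, s₁=5.923, n₁=20
x̄₂=53.333, s₂=5.241, n₂=6
s_p² = [19·5.923² + 5·5.241²]/24 = 33.4951
SE = √(s_p²·(1/20+1/6)) = 2.6939
t = (40.650−53.333)/2.6939 = -4.7081
df = 24
p-value (two-sided) = 0.00009
At α=0.01: p < α → reject H₀

reject H₀: yes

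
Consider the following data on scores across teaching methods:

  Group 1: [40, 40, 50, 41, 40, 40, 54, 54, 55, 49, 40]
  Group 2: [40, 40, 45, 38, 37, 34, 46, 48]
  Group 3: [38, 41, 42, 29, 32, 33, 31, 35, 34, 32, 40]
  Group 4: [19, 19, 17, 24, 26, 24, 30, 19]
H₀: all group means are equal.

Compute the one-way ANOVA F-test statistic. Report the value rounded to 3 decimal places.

Group means [45.73, 41.00, 35.18, 22.25], grand mean 36.737
SSB = Σnᵢ(x̄ᵢ−x̄)² = 2740.050; SSW = ΣΣ(x−x̄ᵢ)² = 937.318
MSB = 2740.050/3 = 913.3501; MSW = 937.318/34 = 27.5682
F = MSB/MSW = 33.1306
df = (3, 34)

test statistic = 33.131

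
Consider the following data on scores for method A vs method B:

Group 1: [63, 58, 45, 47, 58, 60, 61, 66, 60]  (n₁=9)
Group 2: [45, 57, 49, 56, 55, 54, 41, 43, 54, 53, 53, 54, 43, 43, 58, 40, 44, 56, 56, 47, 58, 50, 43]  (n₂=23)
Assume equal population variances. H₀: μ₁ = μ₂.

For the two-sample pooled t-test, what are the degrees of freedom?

df = n₁ + n₂ − 2 = 9 + 23 − 2 = 30

degrees of freedom = 30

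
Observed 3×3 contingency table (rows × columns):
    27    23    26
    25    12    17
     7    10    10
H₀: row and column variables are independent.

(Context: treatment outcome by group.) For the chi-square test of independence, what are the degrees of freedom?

degrees of freedom = 4

df = (r−1)(c−1) = (3−1)·(3−1) = 4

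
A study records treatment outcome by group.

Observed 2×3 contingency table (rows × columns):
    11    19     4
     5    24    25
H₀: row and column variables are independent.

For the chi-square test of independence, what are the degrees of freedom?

degrees of freedom = 2

df = (r−1)(c−1) = (2−1)·(3−1) = 2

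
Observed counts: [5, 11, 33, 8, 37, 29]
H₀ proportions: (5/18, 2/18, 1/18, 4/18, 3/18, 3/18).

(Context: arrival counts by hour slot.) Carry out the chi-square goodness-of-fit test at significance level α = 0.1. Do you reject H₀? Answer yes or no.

reject H₀: yes

n = 123; E_i = n·p_i = [34.17, 13.67, 6.83, 27.33, 20.50, 20.50]
χ² = (5−34.17)²/34.17 + (11−13.67)²/13.67 + (33−6.83)²/6.83 + (8−27.33)²/27.33 + (37−20.50)²/20.50 + (29−20.50)²/20.50 = 156.0976
df = 5
p-value (upper-tail) = 0.00000
At α=0.1: p < α → reject H₀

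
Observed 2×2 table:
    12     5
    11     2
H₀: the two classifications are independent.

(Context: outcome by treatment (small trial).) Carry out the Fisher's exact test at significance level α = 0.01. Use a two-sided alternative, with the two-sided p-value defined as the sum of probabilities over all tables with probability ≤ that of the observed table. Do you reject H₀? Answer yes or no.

reject H₀: no

Margins: r₁=17, r₂=13, c₁=23, c₂=7, n=30
p_obs = C(17,12)·C(13,11)/C(30,23); sum pmf over tables with pmf ≤ p_obs
p-value (two-sided) = 0.42682
At α=0.01: p ≥ α → fail to reject H₀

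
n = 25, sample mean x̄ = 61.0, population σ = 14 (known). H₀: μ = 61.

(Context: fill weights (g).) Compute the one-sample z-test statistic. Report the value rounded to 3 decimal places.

SE = σ/√n = 14/√25 = 2.8000
z = (x̄−μ₀)/SE = (61.0−61)/2.8000 = 0.0000

test statistic = 0.000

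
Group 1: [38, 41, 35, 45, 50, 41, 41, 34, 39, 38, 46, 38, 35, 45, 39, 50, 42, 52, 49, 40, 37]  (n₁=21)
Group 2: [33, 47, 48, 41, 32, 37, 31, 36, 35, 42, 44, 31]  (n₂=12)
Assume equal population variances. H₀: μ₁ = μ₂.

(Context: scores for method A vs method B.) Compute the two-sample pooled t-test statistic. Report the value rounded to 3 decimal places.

x̄₁=41.667, s₁=5.332, n₁=21
x̄₂=38.083, s₂=6.142, n₂=12
s_p² = [20·5.332² + 11·6.142²]/31 = 31.7285
SE = √(s_p²·(1/21+1/12)) = 2.0384
t = (41.667−38.083)/2.0384 = 1.7579
df = 31

test statistic = 1.758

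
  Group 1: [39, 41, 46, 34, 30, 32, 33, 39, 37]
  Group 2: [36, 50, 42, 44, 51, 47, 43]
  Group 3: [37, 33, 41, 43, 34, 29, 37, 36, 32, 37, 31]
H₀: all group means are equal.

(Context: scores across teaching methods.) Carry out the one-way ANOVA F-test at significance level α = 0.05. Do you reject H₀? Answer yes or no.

reject H₀: yes

Group means [36.78, 44.71, 35.45], grand mean 38.296
SSB = Σnᵢ(x̄ᵢ−x̄)² = 397.918; SSW = ΣΣ(x−x̄ᵢ)² = 539.711
MSB = 397.918/2 = 198.9591; MSW = 539.711/24 = 22.4880
F = MSB/MSW = 8.8474
df = (2, 24)
p-value (upper-tail) = 0.00132
At α=0.05: p < α → reject H₀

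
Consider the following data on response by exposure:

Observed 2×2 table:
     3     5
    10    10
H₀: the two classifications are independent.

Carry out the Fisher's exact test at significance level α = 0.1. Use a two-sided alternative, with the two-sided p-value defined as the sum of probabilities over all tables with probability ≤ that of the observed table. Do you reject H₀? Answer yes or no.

reject H₀: no

Margins: r₁=8, r₂=20, c₁=13, c₂=15, n=28
p_obs = C(8,3)·C(20,10)/C(28,13); sum pmf over tables with pmf ≤ p_obs
p-value (two-sided) = 0.68599
At α=0.1: p ≥ α → fail to reject H₀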